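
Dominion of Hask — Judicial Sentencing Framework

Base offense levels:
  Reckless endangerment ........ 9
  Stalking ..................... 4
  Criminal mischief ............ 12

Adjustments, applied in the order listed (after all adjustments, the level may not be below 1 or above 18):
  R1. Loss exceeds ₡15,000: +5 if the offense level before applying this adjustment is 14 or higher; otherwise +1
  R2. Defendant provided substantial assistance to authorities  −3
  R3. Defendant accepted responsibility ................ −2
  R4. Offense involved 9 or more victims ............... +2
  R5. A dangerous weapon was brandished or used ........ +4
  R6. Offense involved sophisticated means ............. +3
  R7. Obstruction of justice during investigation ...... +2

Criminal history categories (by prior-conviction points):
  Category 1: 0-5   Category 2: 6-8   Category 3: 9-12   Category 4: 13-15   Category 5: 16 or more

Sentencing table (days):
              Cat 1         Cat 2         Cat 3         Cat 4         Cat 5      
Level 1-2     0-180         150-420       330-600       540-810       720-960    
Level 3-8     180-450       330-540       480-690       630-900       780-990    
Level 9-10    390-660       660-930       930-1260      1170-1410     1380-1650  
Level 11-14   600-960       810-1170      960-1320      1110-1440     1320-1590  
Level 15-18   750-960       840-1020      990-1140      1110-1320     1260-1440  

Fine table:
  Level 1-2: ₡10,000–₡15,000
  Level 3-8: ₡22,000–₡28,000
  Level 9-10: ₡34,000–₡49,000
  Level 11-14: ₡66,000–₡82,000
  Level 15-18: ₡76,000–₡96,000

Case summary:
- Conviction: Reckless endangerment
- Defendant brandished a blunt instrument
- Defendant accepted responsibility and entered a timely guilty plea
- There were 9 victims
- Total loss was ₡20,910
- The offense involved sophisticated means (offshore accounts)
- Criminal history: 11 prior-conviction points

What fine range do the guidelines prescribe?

Base offense level for reckless endangerment: 9.
R1 applies (level before this adjustment is 9 < 14, so +1): 9 + 1 = 10.
R2 does not apply.
R3 applies: 10 − 2 = 8.
R4 applies: 8 + 2 = 10.
R5 applies: 10 + 4 = 14.
R6 applies: 14 + 3 = 17.
Final offense level: 17.
Level 17 falls in the 15-18 band.
Fine table: Level 15-18 → ₡76,000–₡96,000.

₡76,000–₡96,000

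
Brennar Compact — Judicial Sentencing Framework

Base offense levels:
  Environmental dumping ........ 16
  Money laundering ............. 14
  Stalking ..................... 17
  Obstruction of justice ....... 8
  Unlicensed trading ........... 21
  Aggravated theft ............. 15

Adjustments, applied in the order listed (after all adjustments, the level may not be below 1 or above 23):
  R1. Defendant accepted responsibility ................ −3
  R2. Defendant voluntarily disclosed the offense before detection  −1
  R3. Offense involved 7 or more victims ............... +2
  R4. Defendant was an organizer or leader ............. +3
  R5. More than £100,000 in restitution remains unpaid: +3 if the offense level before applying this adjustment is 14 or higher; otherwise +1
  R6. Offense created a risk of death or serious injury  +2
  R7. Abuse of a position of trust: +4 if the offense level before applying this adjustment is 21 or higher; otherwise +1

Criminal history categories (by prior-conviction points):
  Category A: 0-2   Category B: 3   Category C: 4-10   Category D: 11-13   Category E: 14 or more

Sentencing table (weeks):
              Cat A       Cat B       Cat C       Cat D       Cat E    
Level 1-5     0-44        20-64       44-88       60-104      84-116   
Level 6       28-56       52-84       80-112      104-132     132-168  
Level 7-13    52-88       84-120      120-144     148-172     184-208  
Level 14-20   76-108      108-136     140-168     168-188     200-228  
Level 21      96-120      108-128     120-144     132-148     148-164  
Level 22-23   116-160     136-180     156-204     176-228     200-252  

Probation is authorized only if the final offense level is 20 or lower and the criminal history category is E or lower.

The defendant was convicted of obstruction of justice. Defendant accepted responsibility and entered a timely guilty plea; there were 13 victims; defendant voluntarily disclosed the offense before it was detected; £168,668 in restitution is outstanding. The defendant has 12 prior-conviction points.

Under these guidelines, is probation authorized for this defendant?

Yes

Base offense level for obstruction of justice: 8.
R1 applies: 8 − 3 = 5.
R2 applies: 5 − 1 = 4.
R3 applies: 4 + 2 = 6.
R4 does not apply.
R5 applies (level before this adjustment is 6 < 14, so +1): 6 + 1 = 7.
Final offense level: 7.
Criminal history: 12 prior points → Category D (11-13).
Level 7 falls in the 7-13 band.
Grid: Level 7-13 × Category D = 148-172 weeks.
Probation check: level 7 ≤ 20 and category D ≤ E → eligible.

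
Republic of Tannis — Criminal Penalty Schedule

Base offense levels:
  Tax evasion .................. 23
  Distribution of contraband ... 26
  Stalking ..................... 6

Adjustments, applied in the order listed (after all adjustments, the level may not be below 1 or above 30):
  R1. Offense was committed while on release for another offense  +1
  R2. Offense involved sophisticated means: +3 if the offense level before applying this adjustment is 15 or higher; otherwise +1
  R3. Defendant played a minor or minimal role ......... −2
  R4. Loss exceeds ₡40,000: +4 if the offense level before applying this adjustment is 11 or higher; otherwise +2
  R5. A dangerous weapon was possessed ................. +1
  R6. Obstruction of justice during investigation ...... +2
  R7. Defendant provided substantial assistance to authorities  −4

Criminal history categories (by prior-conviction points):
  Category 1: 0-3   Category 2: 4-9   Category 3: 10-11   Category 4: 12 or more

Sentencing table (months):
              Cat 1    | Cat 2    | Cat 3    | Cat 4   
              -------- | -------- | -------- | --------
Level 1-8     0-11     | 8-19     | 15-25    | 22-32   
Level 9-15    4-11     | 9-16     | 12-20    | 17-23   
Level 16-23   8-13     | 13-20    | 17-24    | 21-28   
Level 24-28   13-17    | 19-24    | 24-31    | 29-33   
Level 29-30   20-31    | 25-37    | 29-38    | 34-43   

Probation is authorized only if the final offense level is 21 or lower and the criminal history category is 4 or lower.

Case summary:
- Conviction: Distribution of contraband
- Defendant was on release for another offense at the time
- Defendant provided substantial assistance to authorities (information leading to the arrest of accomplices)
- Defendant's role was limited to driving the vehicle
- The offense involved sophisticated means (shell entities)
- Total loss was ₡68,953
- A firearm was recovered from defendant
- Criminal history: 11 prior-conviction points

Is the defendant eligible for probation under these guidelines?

No

Base offense level for distribution of contraband: 26.
R1 applies: 26 + 1 = 27.
R2 applies (level before this adjustment is 27 ≥ 15, so +3): 27 + 3 = 30.
R3 applies: 30 − 2 = 28.
R4 applies (level before this adjustment is 28 ≥ 11, so +4): 28 + 4 = 32.
R5 applies: 32 + 1 = 33.
R7 applies: 33 − 4 = 29.
Final offense level: 29.
Criminal history: 11 prior points → Category 3 (10-11).
Level 29 falls in the 29-30 band.
Grid: Level 29-30 × Category 3 = 29-38 months.
Probation check: level 29 > 21 and category 3 ≤ 4 → not eligible.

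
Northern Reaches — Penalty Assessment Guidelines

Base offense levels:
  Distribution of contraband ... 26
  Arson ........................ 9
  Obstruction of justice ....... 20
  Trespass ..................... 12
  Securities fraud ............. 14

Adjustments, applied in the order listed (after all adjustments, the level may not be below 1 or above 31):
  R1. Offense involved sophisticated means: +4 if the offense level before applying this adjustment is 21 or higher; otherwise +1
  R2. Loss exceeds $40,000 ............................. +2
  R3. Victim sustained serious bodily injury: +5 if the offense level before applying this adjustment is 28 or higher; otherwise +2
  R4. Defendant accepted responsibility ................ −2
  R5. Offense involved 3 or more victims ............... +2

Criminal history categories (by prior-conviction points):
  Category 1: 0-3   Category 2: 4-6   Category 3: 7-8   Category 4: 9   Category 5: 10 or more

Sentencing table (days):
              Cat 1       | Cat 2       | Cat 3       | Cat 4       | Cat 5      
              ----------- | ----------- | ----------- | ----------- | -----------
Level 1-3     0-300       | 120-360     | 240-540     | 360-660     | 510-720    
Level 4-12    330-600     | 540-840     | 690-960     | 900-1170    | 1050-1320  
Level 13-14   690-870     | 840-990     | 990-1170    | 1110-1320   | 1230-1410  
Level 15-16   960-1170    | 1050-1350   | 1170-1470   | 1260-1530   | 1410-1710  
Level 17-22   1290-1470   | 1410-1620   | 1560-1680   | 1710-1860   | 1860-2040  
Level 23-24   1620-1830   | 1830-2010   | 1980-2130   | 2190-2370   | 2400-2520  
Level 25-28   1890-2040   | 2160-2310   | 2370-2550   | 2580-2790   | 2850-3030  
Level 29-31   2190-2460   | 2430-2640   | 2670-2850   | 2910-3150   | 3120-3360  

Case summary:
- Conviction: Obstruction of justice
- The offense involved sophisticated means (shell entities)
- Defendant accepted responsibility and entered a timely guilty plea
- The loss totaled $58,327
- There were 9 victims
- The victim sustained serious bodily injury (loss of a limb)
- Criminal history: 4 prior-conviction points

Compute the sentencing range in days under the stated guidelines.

Base offense level for obstruction of justice: 20.
R1 applies (level before this adjustment is 20 < 21, so +1): 20 + 1 = 21.
R2 applies: 21 + 2 = 23.
R3 applies (level before this adjustment is 23 < 28, so +2): 23 + 2 = 25.
R4 applies: 25 − 2 = 23.
R5 applies: 23 + 2 = 25.
Final offense level: 25.
Criminal history: 4 prior points → Category 2 (4-6).
Level 25 falls in the 25-28 band.
Grid: Level 25-28 × Category 2 = 2160-2310 days.

2160-2310 days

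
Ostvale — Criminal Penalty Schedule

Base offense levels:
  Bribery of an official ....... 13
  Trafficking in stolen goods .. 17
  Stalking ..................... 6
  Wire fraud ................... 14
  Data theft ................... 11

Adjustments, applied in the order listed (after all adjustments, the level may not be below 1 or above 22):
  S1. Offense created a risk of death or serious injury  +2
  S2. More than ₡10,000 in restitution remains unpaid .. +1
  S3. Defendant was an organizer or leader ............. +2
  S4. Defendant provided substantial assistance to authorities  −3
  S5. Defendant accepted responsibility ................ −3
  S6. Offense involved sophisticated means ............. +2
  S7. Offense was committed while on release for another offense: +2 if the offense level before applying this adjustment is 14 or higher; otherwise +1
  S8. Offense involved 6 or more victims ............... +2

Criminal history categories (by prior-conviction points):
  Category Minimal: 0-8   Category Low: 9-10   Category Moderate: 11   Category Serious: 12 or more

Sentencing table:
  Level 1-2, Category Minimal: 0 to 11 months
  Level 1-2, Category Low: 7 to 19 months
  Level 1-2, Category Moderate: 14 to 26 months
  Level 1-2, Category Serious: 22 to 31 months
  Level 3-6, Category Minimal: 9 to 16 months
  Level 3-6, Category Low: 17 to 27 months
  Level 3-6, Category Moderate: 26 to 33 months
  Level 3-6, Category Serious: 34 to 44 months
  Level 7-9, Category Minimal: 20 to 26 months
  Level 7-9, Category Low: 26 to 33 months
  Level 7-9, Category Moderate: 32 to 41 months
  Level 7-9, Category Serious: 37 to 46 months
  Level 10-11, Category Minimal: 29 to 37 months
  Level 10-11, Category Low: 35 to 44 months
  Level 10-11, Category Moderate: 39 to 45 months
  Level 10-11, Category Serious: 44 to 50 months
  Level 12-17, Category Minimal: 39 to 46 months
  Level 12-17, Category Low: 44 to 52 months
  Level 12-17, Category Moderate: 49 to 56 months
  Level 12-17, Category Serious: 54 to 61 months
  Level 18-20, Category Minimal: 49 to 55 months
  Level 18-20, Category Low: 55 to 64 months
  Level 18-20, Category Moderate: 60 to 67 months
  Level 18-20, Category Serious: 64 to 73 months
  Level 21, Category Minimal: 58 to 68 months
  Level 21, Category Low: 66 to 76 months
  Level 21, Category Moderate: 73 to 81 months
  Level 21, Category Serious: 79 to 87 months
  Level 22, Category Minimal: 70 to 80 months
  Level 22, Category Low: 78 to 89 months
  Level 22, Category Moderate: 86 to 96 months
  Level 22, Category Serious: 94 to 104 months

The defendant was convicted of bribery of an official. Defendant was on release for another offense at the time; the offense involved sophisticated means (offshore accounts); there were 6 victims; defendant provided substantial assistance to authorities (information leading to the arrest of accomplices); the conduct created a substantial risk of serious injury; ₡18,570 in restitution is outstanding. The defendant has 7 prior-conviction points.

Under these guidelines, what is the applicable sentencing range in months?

Base offense level for bribery of an official: 13.
S1 applies: 13 + 2 = 15.
S2 applies: 15 + 1 = 16.
S3 does not apply.
S4 applies: 16 − 3 = 13.
S6 applies: 13 + 2 = 15.
S7 applies (level before this adjustment is 15 ≥ 14, so +2): 15 + 2 = 17.
S8 applies: 17 + 2 = 19.
Final offense level: 19.
Criminal history: 7 prior points → Category Minimal (0-8).
Level 19 falls in the 18-20 band.
Grid: Level 18-20 × Category Minimal = 49-55 months.

49-55 months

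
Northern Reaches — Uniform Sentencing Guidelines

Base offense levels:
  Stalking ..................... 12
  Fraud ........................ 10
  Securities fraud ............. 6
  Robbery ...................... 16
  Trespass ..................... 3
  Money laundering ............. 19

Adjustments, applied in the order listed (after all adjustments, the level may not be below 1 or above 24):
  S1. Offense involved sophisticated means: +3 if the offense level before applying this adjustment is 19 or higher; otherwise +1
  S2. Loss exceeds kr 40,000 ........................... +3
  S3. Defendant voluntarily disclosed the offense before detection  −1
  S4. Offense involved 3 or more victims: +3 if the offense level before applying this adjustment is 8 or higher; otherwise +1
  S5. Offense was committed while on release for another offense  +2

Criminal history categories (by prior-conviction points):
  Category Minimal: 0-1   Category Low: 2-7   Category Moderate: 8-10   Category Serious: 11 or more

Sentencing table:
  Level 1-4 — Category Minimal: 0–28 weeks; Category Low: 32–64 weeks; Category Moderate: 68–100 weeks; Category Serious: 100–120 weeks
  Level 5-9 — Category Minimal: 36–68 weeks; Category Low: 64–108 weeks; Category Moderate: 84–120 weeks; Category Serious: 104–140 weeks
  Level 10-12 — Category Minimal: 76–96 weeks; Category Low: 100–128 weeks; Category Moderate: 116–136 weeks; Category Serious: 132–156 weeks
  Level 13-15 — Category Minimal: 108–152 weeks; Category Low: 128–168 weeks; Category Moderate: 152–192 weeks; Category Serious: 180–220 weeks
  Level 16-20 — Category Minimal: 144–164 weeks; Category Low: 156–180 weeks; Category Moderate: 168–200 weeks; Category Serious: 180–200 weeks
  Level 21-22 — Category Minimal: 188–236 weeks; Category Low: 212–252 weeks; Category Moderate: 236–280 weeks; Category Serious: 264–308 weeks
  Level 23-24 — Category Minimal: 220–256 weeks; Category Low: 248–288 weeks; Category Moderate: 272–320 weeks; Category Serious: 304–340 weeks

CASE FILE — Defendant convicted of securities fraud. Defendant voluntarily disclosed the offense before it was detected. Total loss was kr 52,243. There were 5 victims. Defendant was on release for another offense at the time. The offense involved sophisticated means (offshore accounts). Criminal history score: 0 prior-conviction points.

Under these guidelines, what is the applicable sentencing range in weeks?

Base offense level for securities fraud: 6.
S1 applies (level before this adjustment is 6 < 19, so +1): 6 + 1 = 7.
S2 applies: 7 + 3 = 10.
S3 applies: 10 − 1 = 9.
S4 applies (level before this adjustment is 9 ≥ 8, so +3): 9 + 3 = 12.
S5 applies: 12 + 2 = 14.
Final offense level: 14.
Criminal history: 0 prior points → Category Minimal (0-1).
Level 14 falls in the 13-15 band.
Grid: Level 13-15 × Category Minimal = 108-152 weeks.

108-152 weeks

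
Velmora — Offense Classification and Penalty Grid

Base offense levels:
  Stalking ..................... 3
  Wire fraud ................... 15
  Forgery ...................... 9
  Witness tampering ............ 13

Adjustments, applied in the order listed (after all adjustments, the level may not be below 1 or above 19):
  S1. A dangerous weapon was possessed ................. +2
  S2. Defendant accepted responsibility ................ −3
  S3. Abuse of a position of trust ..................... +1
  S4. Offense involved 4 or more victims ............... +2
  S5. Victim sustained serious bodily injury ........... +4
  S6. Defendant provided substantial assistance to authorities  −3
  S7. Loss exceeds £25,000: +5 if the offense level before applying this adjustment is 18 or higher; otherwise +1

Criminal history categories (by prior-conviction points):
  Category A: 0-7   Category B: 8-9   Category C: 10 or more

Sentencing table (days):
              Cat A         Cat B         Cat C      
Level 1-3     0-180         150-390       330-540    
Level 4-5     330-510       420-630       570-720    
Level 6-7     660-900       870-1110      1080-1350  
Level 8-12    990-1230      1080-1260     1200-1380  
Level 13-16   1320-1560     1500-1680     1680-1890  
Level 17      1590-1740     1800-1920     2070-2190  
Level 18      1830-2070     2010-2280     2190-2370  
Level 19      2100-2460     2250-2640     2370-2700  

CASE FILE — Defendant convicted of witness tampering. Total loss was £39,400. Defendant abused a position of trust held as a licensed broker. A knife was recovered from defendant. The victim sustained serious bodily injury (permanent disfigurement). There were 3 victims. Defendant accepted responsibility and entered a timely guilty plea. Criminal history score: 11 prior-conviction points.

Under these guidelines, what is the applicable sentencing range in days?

Base offense level for witness tampering: 13.
S1 applies: 13 + 2 = 15.
S2 applies: 15 − 3 = 12.
S3 applies: 12 + 1 = 13.
S5 applies: 13 + 4 = 17.
S7 applies (level before this adjustment is 17 < 18, so +1): 17 + 1 = 18.
Final offense level: 18.
Criminal history: 11 prior points → Category C (10+).
Level 18 falls in the 18 band.
Grid: Level 18 × Category C = 2190-2370 days.

2190-2370 days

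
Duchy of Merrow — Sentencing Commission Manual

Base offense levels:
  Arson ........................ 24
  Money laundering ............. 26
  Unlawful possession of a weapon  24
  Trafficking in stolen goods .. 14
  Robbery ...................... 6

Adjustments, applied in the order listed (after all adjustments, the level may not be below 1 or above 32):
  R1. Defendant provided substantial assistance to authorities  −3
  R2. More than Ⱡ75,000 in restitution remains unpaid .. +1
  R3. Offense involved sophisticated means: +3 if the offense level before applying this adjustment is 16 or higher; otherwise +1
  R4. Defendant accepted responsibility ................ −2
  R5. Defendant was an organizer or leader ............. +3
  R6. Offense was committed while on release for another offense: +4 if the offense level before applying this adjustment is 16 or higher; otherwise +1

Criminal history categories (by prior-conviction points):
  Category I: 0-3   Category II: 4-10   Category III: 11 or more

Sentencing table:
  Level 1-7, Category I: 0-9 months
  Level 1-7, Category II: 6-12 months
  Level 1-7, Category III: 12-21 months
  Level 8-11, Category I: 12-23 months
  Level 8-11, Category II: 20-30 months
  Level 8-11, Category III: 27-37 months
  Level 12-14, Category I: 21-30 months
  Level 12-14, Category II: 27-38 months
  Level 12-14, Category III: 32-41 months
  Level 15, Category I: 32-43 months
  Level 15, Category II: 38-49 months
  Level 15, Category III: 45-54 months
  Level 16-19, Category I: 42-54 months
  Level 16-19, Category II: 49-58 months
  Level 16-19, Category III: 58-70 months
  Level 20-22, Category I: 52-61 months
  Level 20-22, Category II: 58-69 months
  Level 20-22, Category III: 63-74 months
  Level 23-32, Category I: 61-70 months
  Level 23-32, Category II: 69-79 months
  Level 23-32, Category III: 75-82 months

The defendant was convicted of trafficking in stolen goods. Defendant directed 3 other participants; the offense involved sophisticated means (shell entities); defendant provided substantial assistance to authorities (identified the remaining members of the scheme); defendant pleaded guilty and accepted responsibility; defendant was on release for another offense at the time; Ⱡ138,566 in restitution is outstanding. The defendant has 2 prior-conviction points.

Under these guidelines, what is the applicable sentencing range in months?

Base offense level for trafficking in stolen goods: 14.
R1 applies: 14 − 3 = 11.
R2 applies: 11 + 1 = 12.
R3 applies (level before this adjustment is 12 < 16, so +1): 12 + 1 = 13.
R4 applies: 13 − 2 = 11.
R5 applies: 11 + 3 = 14.
R6 applies (level before this adjustment is 14 < 16, so +1): 14 + 1 = 15.
Final offense level: 15.
Criminal history: 2 prior points → Category I (0-3).
Level 15 falls in the 15 band.
Grid: Level 15 × Category I = 32-43 months.

32-43 months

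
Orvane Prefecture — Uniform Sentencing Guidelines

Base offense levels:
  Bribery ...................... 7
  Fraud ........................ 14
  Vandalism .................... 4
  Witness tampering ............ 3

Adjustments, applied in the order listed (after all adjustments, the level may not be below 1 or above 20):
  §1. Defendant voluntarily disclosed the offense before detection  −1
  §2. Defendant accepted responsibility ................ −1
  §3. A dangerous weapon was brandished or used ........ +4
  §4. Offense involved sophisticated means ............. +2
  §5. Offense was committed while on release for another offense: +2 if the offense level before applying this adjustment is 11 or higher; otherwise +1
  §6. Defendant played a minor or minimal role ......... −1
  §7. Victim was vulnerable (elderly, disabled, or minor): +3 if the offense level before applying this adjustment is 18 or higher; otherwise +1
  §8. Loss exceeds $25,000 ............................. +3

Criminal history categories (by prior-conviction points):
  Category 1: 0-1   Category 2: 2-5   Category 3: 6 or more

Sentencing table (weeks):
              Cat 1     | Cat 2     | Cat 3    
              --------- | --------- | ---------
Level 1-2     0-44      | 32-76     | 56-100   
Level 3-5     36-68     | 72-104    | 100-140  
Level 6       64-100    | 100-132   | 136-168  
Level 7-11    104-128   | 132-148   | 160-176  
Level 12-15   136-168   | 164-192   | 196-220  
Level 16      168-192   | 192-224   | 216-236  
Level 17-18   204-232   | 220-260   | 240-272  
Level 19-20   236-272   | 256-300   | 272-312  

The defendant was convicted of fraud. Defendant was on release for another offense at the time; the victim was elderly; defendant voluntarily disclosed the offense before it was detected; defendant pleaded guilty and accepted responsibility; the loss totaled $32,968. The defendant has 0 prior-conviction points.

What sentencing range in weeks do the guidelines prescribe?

Base offense level for fraud: 14.
§1 applies: 14 − 1 = 13.
§2 applies: 13 − 1 = 12.
§3 does not apply.
§4 does not apply.
§5 applies (level before this adjustment is 12 ≥ 11, so +2): 12 + 2 = 14.
§6 does not apply.
§7 applies (level before this adjustment is 14 < 18, so +1): 14 + 1 = 15.
§8 applies: 15 + 3 = 18.
Final offense level: 18.
Criminal history: 0 prior points → Category 1 (0-1).
Level 18 falls in the 17-18 band.
Grid: Level 17-18 × Category 1 = 204-232 weeks.

204-232 weeks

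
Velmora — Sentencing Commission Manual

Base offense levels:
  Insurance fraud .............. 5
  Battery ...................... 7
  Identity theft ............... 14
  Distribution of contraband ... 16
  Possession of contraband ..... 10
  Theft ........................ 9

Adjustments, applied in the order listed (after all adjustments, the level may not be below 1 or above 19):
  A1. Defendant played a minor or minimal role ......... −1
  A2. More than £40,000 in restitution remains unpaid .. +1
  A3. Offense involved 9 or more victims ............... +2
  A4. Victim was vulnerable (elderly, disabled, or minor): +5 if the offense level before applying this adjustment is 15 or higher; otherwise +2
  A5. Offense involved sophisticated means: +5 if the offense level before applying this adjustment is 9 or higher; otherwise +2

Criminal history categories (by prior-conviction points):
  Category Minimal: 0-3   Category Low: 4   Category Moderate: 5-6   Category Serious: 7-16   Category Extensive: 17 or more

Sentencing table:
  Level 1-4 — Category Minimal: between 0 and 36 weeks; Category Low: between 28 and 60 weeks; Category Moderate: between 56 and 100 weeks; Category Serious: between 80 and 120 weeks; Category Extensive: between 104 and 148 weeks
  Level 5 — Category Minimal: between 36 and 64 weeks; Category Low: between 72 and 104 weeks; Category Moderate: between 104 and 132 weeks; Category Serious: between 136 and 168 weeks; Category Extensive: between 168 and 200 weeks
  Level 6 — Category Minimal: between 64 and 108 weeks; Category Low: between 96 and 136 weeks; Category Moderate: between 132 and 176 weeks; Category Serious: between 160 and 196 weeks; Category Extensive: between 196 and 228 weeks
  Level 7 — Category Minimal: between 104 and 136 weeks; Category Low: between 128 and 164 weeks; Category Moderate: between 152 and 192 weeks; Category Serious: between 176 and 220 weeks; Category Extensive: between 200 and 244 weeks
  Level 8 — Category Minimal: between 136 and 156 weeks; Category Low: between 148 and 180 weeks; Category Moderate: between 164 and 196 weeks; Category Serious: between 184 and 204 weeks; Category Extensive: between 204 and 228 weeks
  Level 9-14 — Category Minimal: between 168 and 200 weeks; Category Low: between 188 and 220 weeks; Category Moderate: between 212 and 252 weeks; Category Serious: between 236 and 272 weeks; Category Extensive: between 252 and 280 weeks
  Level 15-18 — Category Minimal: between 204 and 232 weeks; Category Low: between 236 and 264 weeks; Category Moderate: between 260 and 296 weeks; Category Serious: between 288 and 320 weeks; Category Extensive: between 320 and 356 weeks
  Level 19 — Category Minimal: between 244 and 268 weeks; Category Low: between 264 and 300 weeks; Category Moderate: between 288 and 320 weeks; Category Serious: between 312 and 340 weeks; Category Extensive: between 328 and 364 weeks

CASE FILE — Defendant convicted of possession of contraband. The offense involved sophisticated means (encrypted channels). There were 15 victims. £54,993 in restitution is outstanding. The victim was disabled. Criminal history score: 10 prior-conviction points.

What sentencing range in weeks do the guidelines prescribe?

312-340 weeks

Base offense level for possession of contraband: 10.
A2 applies: 10 + 1 = 11.
A3 applies: 11 + 2 = 13.
A4 applies (level before this adjustment is 13 < 15, so +2): 13 + 2 = 15.
A5 applies (level before this adjustment is 15 ≥ 9, so +5): 15 + 5 = 20.
Level 20 exceeds the maximum of 19; capped at 19.
Final offense level: 19.
Criminal history: 10 prior points → Category Serious (7-16).
Level 19 falls in the 19 band.
Grid: Level 19 × Category Serious = 312-340 weeks.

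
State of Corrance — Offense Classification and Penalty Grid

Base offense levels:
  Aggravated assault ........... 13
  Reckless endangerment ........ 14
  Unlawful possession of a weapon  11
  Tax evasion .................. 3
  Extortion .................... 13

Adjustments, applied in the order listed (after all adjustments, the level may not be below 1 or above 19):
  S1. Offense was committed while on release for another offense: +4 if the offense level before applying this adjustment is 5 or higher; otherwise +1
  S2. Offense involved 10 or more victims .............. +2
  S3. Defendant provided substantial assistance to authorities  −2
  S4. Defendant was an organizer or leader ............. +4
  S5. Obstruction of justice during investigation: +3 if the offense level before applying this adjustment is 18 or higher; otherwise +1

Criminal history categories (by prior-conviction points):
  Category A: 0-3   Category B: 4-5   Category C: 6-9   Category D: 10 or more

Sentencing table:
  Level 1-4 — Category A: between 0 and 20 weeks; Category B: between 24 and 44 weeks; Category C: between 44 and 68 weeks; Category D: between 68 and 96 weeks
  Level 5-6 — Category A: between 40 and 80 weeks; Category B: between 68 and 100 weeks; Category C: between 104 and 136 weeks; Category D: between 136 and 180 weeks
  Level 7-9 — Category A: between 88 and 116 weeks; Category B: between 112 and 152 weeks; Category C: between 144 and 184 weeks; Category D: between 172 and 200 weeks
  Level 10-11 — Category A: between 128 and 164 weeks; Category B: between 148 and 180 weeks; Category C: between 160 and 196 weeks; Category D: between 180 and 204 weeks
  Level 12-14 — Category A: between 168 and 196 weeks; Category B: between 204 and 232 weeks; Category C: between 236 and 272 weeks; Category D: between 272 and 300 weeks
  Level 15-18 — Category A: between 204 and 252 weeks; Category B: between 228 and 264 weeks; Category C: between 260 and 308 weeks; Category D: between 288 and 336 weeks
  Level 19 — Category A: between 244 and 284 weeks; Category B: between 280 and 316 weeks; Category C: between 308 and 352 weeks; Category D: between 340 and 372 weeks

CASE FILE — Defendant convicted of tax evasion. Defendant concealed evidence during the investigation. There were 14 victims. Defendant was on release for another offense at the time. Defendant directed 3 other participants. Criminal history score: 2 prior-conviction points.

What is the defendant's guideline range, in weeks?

128-164 weeks

Base offense level for tax evasion: 3.
S1 applies (level before this adjustment is 3 < 5, so +1): 3 + 1 = 4.
S2 applies: 4 + 2 = 6.
S3 does not apply.
S4 applies: 6 + 4 = 10.
S5 applies (level before this adjustment is 10 < 18, so +1): 10 + 1 = 11.
Final offense level: 11.
Criminal history: 2 prior points → Category A (0-3).
Level 11 falls in the 10-11 band.
Grid: Level 10-11 × Category A = 128-164 weeks.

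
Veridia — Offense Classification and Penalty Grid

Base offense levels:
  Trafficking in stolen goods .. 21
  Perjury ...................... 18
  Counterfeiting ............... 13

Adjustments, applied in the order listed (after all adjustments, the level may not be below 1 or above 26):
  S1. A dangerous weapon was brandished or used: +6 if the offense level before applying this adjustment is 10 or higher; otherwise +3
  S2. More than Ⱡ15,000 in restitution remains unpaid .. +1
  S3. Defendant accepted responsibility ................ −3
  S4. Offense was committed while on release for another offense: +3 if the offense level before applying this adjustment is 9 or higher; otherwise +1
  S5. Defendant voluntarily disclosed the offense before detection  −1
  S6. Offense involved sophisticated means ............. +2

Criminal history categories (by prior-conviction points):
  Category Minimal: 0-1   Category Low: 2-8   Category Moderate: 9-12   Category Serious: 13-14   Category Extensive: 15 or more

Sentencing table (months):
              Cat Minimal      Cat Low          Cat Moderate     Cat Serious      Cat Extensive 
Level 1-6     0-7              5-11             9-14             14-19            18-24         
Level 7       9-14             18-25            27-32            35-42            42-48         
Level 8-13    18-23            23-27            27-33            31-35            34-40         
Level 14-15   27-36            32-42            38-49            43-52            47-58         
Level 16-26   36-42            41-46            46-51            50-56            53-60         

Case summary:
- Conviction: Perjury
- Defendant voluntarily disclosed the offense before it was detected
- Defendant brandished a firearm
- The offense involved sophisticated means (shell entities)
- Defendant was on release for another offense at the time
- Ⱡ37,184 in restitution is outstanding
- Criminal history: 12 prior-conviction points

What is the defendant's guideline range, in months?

46-51 months

Base offense level for perjury: 18.
S1 applies (level before this adjustment is 18 ≥ 10, so +6): 18 + 6 = 24.
S2 applies: 24 + 1 = 25.
S3 does not apply.
S4 applies (level before this adjustment is 25 ≥ 9, so +3): 25 + 3 = 28.
S5 applies: 28 − 1 = 27.
S6 applies: 27 + 2 = 29.
Level 29 exceeds the maximum of 26; capped at 26.
Final offense level: 26.
Criminal history: 12 prior points → Category Moderate (9-12).
Level 26 falls in the 16-26 band.
Grid: Level 16-26 × Category Moderate = 46-51 months.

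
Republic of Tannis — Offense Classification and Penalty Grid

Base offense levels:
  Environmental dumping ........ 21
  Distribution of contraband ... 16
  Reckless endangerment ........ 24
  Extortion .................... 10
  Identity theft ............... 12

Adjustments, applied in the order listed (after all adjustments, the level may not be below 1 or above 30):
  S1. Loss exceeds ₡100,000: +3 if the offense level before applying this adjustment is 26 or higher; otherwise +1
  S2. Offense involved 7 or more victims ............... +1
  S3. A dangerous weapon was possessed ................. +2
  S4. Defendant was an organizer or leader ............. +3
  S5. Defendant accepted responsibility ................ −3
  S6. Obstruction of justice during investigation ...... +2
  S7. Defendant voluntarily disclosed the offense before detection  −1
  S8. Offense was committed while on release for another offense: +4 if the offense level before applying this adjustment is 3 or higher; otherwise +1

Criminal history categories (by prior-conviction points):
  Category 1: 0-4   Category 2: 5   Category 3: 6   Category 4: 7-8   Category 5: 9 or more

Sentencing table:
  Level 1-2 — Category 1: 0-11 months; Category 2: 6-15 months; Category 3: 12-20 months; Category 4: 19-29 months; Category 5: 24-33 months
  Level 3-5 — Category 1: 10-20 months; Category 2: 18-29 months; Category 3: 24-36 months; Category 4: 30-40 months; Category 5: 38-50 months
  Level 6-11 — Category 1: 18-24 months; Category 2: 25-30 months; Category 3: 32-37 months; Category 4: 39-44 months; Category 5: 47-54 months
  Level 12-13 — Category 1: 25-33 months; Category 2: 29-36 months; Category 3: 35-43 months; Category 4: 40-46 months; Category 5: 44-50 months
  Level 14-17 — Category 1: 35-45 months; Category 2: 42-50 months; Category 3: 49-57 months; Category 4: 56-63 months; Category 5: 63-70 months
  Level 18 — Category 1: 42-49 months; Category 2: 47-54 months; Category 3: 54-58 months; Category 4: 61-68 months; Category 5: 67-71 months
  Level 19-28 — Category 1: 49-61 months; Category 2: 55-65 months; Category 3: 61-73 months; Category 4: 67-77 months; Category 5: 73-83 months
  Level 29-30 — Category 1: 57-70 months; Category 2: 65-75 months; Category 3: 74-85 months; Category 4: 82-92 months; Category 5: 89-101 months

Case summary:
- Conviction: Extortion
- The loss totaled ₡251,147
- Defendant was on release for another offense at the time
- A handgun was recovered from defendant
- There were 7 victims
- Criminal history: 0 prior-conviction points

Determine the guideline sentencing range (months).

Base offense level for extortion: 10.
S1 applies (level before this adjustment is 10 < 26, so +1): 10 + 1 = 11.
S2 applies: 11 + 1 = 12.
S3 applies: 12 + 2 = 14.
S4 does not apply.
S5 does not apply.
S7 does not apply.
S8 applies (level before this adjustment is 14 ≥ 3, so +4): 14 + 4 = 18.
Final offense level: 18.
Criminal history: 0 prior points → Category 1 (0-4).
Level 18 falls in the 18 band.
Grid: Level 18 × Category 1 = 42-49 months.

42-49 months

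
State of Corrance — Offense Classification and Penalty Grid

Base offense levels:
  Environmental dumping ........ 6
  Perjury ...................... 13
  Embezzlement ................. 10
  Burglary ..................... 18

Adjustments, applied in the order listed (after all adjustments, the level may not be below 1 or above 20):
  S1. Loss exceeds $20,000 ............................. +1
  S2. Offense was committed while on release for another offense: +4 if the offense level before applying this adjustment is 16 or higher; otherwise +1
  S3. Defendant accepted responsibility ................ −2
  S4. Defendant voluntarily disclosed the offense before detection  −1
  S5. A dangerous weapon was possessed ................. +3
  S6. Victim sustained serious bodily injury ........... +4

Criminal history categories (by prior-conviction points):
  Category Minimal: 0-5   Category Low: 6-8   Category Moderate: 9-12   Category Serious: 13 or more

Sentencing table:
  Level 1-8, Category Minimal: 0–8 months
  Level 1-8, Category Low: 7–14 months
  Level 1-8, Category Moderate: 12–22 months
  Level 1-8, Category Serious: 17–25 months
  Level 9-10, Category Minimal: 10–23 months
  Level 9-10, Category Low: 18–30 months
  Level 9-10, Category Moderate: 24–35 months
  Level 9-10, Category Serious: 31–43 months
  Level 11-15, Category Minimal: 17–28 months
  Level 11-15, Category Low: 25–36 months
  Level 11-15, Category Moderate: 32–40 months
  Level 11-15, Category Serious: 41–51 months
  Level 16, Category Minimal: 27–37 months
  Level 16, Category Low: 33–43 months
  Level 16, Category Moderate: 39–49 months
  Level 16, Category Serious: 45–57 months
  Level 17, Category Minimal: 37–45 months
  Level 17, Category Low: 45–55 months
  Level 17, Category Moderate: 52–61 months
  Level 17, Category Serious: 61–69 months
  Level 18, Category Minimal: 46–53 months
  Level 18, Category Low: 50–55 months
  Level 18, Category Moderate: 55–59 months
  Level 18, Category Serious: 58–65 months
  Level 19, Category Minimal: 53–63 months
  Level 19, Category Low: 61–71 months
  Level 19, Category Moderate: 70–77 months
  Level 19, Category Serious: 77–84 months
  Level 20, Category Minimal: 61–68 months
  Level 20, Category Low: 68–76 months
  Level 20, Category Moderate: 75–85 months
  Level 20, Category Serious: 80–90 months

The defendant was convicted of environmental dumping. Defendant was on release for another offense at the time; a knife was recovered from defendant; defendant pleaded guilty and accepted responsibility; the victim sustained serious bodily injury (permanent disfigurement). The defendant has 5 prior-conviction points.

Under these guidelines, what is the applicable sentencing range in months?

Base offense level for environmental dumping: 6.
S2 applies (level before this adjustment is 6 < 16, so +1): 6 + 1 = 7.
S3 applies: 7 − 2 = 5.
S4 does not apply.
S5 applies: 5 + 3 = 8.
S6 applies: 8 + 4 = 12.
Final offense level: 12.
Criminal history: 5 prior points → Category Minimal (0-5).
Level 12 falls in the 11-15 band.
Grid: Level 11-15 × Category Minimal = 17-28 months.

17-28 months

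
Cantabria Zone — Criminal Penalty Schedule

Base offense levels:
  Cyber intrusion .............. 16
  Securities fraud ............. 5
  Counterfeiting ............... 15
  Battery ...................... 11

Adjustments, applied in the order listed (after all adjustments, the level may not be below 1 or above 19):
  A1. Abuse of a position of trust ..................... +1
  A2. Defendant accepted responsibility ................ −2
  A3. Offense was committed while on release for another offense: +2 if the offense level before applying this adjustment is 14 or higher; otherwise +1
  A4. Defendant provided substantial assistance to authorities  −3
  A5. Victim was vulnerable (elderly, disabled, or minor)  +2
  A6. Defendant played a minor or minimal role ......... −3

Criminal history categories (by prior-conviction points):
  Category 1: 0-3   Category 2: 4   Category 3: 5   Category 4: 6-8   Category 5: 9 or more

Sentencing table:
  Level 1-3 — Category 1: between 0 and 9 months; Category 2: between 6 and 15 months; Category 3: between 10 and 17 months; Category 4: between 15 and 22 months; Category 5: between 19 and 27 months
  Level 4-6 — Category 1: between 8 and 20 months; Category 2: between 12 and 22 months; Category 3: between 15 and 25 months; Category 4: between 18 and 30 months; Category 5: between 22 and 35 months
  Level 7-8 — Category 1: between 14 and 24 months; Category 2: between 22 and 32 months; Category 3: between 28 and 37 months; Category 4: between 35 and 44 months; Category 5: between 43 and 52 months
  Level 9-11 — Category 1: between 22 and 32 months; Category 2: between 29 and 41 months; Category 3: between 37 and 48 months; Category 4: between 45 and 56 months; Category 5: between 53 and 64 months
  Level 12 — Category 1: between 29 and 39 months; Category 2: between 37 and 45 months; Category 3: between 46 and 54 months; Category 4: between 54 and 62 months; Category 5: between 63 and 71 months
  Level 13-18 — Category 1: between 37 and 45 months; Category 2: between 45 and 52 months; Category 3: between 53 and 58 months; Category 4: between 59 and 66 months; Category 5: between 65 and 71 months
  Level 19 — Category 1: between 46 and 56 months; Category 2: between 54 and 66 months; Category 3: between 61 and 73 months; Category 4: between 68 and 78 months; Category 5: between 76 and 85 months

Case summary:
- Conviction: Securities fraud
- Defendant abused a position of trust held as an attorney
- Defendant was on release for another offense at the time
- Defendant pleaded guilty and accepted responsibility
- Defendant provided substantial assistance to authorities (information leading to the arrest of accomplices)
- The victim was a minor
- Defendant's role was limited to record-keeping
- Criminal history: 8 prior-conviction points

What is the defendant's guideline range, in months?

Base offense level for securities fraud: 5.
A1 applies: 5 + 1 = 6.
A2 applies: 6 − 2 = 4.
A3 applies (level before this adjustment is 4 < 14, so +1): 4 + 1 = 5.
A4 applies: 5 − 3 = 2.
A5 applies: 2 + 2 = 4.
A6 applies: 4 − 3 = 1.
Final offense level: 1.
Criminal history: 8 prior points → Category 4 (6-8).
Level 1 falls in the 1-3 band.
Grid: Level 1-3 × Category 4 = 15-22 months.

15-22 months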